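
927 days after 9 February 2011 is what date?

Advancing 927 days from February 9, 2011.
February has 28 days, so 28 − 9 = 19 days remain after February 9, 2011; 927 − 19 = 908 left.
March 2011 has 31 days: 908 − 31 = 877 left.
April 2011 has 30 days: 877 − 30 = 847 left.
May 2011 has 31 days: 847 − 31 = 816 left.
June 2011 has 30 days: 816 − 30 = 786 left.
July 2011 has 31 days: 786 − 31 = 755 left.
August 2011 has 31 days: 755 − 31 = 724 left.
September 2011 has 30 days: 724 − 30 = 694 left.
October 2011 has 31 days: 694 − 31 = 663 left.
November 2011 has 30 days: 663 − 30 = 633 left.
December 2011 has 31 days: 633 − 31 = 602 left.
January 2012 has 31 days: 602 − 31 = 571 left.
February 2012 has 29 days (2012 is a leap year): 571 − 29 = 542 left.
March 2012 has 31 days: 542 − 31 = 511 left.
April 2012 has 30 days: 511 − 30 = 481 left.
May 2012 has 31 days: 481 − 31 = 450 left.
June 2012 has 30 days: 450 − 30 = 420 left.
July 2012 has 31 days: 420 − 31 = 389 left.
August 2012 has 31 days: 389 − 31 = 358 left.
September 2012 has 30 days: 358 − 30 = 328 left.
October 2012 has 31 days: 328 − 31 = 297 left.
November 2012 has 30 days: 297 − 30 = 267 left.
December 2012 has 31 days: 267 − 31 = 236 left.
January 2013 has 31 days: 236 − 31 = 205 left.
February 2013 has 28 days (2013 is not a leap year): 205 − 28 = 177 left.
March 2013 has 31 days: 177 − 31 = 146 left.
April 2013 has 30 days: 146 − 30 = 116 left.
May 2013 has 31 days: 116 − 31 = 85 left.
June 2013 has 30 days: 85 − 30 = 55 left.
July 2013 has 31 days: 55 − 31 = 24 left.
24 days into August 2013 → August 24, 2013.

August 24, 2013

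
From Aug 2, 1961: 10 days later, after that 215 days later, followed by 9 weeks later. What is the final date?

May 17, 1962

Adding 10 days from August 2, 1961:
August has 31 days; 2 + 10 = 12, still in August.
Counting forward 215 days from August 12, 1961:
August has 31 days, so 31 − 12 = 19 days remain after August 12, 1961; 215 − 19 = 196 left.
September 1961 has 30 days: 196 − 30 = 166 left.
October 1961 has 31 days: 166 − 31 = 135 left.
November 1961 has 30 days: 135 − 30 = 105 left.
December 1961 has 31 days: 105 − 31 = 74 left.
January 1962 has 31 days: 74 − 31 = 43 left.
February 1962 has 28 days (1962 is not a leap year): 43 − 28 = 15 left.
15 days into March 1962 → March 15, 1962.
Counting forward 9 weeks (= 63 days) from March 15, 1962:
March has 31 days, so 31 − 15 = 16 days remain after March 15, 1962; 63 − 16 = 47 left.
April 1962 has 30 days: 47 − 30 = 17 left.
17 days into May 1962 → May 17, 1962.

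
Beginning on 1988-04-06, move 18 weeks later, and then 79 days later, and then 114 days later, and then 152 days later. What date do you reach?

Adding 18 weeks (= 126 days) from April 6, 1988:
April has 30 days, so 30 − 6 = 24 days remain after April 6, 1988; 126 − 24 = 102 left.
May 1988 has 31 days: 102 − 31 = 71 left.
June 1988 has 30 days: 71 − 30 = 41 left.
July 1988 has 31 days: 41 − 31 = 10 left.
10 days into August 1988 → August 10, 1988.
Advancing 79 days from August 10, 1988:
August has 31 days, so 31 − 10 = 21 days remain after August 10, 1988; 79 − 21 = 58 left.
September 1988 has 30 days: 58 − 30 = 28 left.
28 days into October 1988 → October 28, 1988.
Counting forward 114 days from October 28, 1988:
October has 31 days, so 31 − 28 = 3 days remain after October 28, 1988; 114 − 3 = 111 left.
November 1988 has 30 days: 111 − 30 = 81 left.
December 1988 has 31 days: 81 − 31 = 50 left.
January 1989 has 31 days: 50 − 31 = 19 left.
19 days into February 1989 → February 19, 1989.
Adding 152 days from February 19, 1989:
February has 28 days, so 28 − 19 = 9 days remain after February 19, 1989; 152 − 9 = 143 left.
March 1989 has 31 days: 143 − 31 = 112 left.
April 1989 has 30 days: 112 − 30 = 82 left.
May 1989 has 31 days: 82 − 31 = 51 left.
June 1989 has 30 days: 51 − 30 = 21 left.
21 days into July 1989 → July 21, 1989.

July 21, 1989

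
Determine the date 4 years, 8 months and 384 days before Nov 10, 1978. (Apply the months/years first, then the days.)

February 19, 1973

Counting back 4 years, 8 months and 384 days from November 10, 1978: first the month/year part, then the days.
-4 years → 1974; month 11 − 8 = 3 → March 1974.
Day 10 is valid in March, giving March 10, 1974.
Now subtract 384 days from March 10, 1974.
Going back 10 days from March 10, 1974 reaches the end of the previous month; 384 − 10 = 374 left.
February 1974 has 28 days (1974 is not a leap year): 374 − 28 = 346 left.
January 1974 has 31 days: 346 − 31 = 315 left.
December 1973 has 31 days: 315 − 31 = 284 left.
November 1973 has 30 days: 284 − 30 = 254 left.
October 1973 has 31 days: 254 − 31 = 223 left.
September 1973 has 30 days: 223 − 30 = 193 left.
August 1973 has 31 days: 193 − 31 = 162 left.
July 1973 has 31 days: 162 − 31 = 131 left.
June 1973 has 30 days: 131 − 30 = 101 left.
May 1973 has 31 days: 101 − 31 = 70 left.
April 1973 has 30 days: 70 − 30 = 40 left.
March 1973 has 31 days: 40 − 31 = 9 left.
February 1973 has 28 days; 28 − 9 = 19 → February 19, 1973.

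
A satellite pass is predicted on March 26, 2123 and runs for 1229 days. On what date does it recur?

Advancing 1229 days from March 26, 2123.
March has 31 days, so 31 − 26 = 5 days remain after March 26, 2123; 1229 − 5 = 1224 left.
April 2123 has 30 days: 1224 − 30 = 1194 left.
May 2123 has 31 days: 1194 − 31 = 1163 left.
June 2123 has 30 days: 1163 − 30 = 1133 left.
July 2123 has 31 days: 1133 − 31 = 1102 left.
August 2123 has 31 days: 1102 − 31 = 1071 left.
September 2123 has 30 days: 1071 − 30 = 1041 left.
October 2123 has 31 days: 1041 − 31 = 1010 left.
November 2123 has 30 days: 1010 − 30 = 980 left.
December 2123 has 31 days: 980 − 31 = 949 left.
January 2124 has 31 days: 949 − 31 = 918 left.
February 2124 has 29 days (2124 is a leap year): 918 − 29 = 889 left.
March 2124 has 31 days: 889 − 31 = 858 left.
April 2124 has 30 days: 858 − 30 = 828 left.
May 2124 has 31 days: 828 − 31 = 797 left.
June 2124 has 30 days: 797 − 30 = 767 left.
July 2124 has 31 days: 767 − 31 = 736 left.
August 2124 has 31 days: 736 − 31 = 705 left.
September 2124 has 30 days: 705 − 30 = 675 left.
October 2124 has 31 days: 675 − 31 = 644 left.
November 2124 has 30 days: 644 − 30 = 614 left.
December 2124 has 31 days: 614 − 31 = 583 left.
January 2125 has 31 days: 583 − 31 = 552 left.
February 2125 has 28 days (2125 is not a leap year): 552 − 28 = 524 left.
March 2125 has 31 days: 524 − 31 = 493 left.
April 2125 has 30 days: 493 − 30 = 463 left.
May 2125 has 31 days: 463 − 31 = 432 left.
June 2125 has 30 days: 432 − 30 = 402 left.
July 2125 has 31 days: 402 − 31 = 371 left.
August 2125 has 31 days: 371 − 31 = 340 left.
September 2125 has 30 days: 340 − 30 = 310 left.
October 2125 has 31 days: 310 − 31 = 279 left.
November 2125 has 30 days: 279 − 30 = 249 left.
December 2125 has 31 days: 249 − 31 = 218 left.
January 2126 has 31 days: 218 − 31 = 187 left.
February 2126 has 28 days (2126 is not a leap year): 187 − 28 = 159 left.
March 2126 has 31 days: 159 − 31 = 128 left.
April 2126 has 30 days: 128 − 30 = 98 left.
May 2126 has 31 days: 98 − 31 = 67 left.
June 2126 has 30 days: 67 − 30 = 37 left.
July 2126 has 31 days: 37 − 31 = 6 left.
6 days into August 2126 → August 6, 2126.

August 6, 2126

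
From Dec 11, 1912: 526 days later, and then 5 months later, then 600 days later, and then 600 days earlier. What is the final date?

October 21, 1914

Adding 526 days from December 11, 1912:
December has 31 days, so 31 − 11 = 20 days remain after December 11, 1912; 526 − 20 = 506 left.
January 1913 has 31 days: 506 − 31 = 475 left.
February 1913 has 28 days (1913 is not a leap year): 475 − 28 = 447 left.
March 1913 has 31 days: 447 − 31 = 416 left.
April 1913 has 30 days: 416 − 30 = 386 left.
May 1913 has 31 days: 386 − 31 = 355 left.
June 1913 has 30 days: 355 − 30 = 325 left.
July 1913 has 31 days: 325 − 31 = 294 left.
August 1913 has 31 days: 294 − 31 = 263 left.
September 1913 has 30 days: 263 − 30 = 233 left.
October 1913 has 31 days: 233 − 31 = 202 left.
November 1913 has 30 days: 202 − 30 = 172 left.
December 1913 has 31 days: 172 − 31 = 141 left.
January 1914 has 31 days: 141 − 31 = 110 left.
February 1914 has 28 days (1914 is not a leap year): 110 − 28 = 82 left.
March 1914 has 31 days: 82 − 31 = 51 left.
April 1914 has 30 days: 51 − 30 = 21 left.
21 days into May 1914 → May 21, 1914.
Advancing 5 months from May 21, 1914:
month 5 + 5 = 10 → October 1914.
Day 21 is valid in October, giving October 21, 1914.
Counting forward 600 days from October 21, 1914:
October has 31 days, so 31 − 21 = 10 days remain after October 21, 1914; 600 − 10 = 590 left.
November 1914 has 30 days: 590 − 30 = 560 left.
December 1914 has 31 days: 560 − 31 = 529 left.
January 1915 has 31 days: 529 − 31 = 498 left.
February 1915 has 28 days (1915 is not a leap year): 498 − 28 = 470 left.
March 1915 has 31 days: 470 − 31 = 439 left.
April 1915 has 30 days: 439 − 30 = 409 left.
May 1915 has 31 days: 409 − 31 = 378 left.
June 1915 has 30 days: 378 − 30 = 348 left.
July 1915 has 31 days: 348 − 31 = 317 left.
August 1915 has 31 days: 317 − 31 = 286 left.
September 1915 has 30 days: 286 − 30 = 256 left.
October 1915 has 31 days: 256 − 31 = 225 left.
November 1915 has 30 days: 225 − 30 = 195 left.
December 1915 has 31 days: 195 − 31 = 164 left.
January 1916 has 31 days: 164 − 31 = 133 left.
February 1916 has 29 days (1916 is a leap year): 133 − 29 = 104 left.
March 1916 has 31 days: 104 − 31 = 73 left.
April 1916 has 30 days: 73 − 30 = 43 left.
May 1916 has 31 days: 43 − 31 = 12 left.
12 days into June 1916 → June 12, 1916.
Subtracting 600 days from June 12, 1916:
Going back 12 days from June 12, 1916 reaches the end of the previous month; 600 − 12 = 588 left.
May 1916 has 31 days: 588 − 31 = 557 left.
April 1916 has 30 days: 557 − 30 = 527 left.
March 1916 has 31 days: 527 − 31 = 496 left.
February 1916 has 29 days (1916 is a leap year): 496 − 29 = 467 left.
January 1916 has 31 days: 467 − 31 = 436 left.
December 1915 has 31 days: 436 − 31 = 405 left.
November 1915 has 30 days: 405 − 30 = 375 left.
October 1915 has 31 days: 375 − 31 = 344 left.
September 1915 has 30 days: 344 − 30 = 314 left.
August 1915 has 31 days: 314 − 31 = 283 left.
July 1915 has 31 days: 283 − 31 = 252 left.
June 1915 has 30 days: 252 − 30 = 222 left.
May 1915 has 31 days: 222 − 31 = 191 left.
April 1915 has 30 days: 191 − 30 = 161 left.
March 1915 has 31 days: 161 − 31 = 130 left.
February 1915 has 28 days (1915 is not a leap year): 130 − 28 = 102 left.
January 1915 has 31 days: 102 − 31 = 71 left.
December 1914 has 31 days: 71 − 31 = 40 left.
November 1914 has 30 days: 40 − 30 = 10 left.
October 1914 has 31 days; 31 − 10 = 21 → October 21, 1914.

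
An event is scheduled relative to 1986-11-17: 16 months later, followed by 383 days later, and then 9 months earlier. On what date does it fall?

Counting forward 16 months from November 17, 1986:
month 11 + 16 = 27, which is month 3 of year 1988 → March 1988.
Day 17 is valid in March, giving March 17, 1988.
Counting forward 383 days from March 17, 1988:
March has 31 days, so 31 − 17 = 14 days remain after March 17, 1988; 383 − 14 = 369 left.
April 1988 has 30 days: 369 − 30 = 339 left.
May 1988 has 31 days: 339 − 31 = 308 left.
June 1988 has 30 days: 308 − 30 = 278 left.
July 1988 has 31 days: 278 − 31 = 247 left.
August 1988 has 31 days: 247 − 31 = 216 left.
September 1988 has 30 days: 216 − 30 = 186 left.
October 1988 has 31 days: 186 − 31 = 155 left.
November 1988 has 30 days: 155 − 30 = 125 left.
December 1988 has 31 days: 125 − 31 = 94 left.
January 1989 has 31 days: 94 − 31 = 63 left.
February 1989 has 28 days (1989 is not a leap year): 63 − 28 = 35 left.
March 1989 has 31 days: 35 − 31 = 4 left.
4 days into April 1989 → April 4, 1989.
Going back 9 months from April 4, 1989:
month 4 − 9 = -5, which is month 7 of year 1988 → July 1988.
Day 4 is valid in July, giving July 4, 1988.

July 4, 1988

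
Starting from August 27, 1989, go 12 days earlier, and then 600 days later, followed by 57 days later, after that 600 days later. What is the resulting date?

Going back 12 days from August 27, 1989:
27 − 12 = 15, still in August 1989.
Counting forward 600 days from August 15, 1989:
August has 31 days, so 31 − 15 = 16 days remain after August 15, 1989; 600 − 16 = 584 left.
September 1989 has 30 days: 584 − 30 = 554 left.
October 1989 has 31 days: 554 − 31 = 523 left.
November 1989 has 30 days: 523 − 30 = 493 left.
December 1989 has 31 days: 493 − 31 = 462 left.
January 1990 has 31 days: 462 − 31 = 431 left.
February 1990 has 28 days (1990 is not a leap year): 431 − 28 = 403 left.
March 1990 has 31 days: 403 − 31 = 372 left.
April 1990 has 30 days: 372 − 30 = 342 left.
May 1990 has 31 days: 342 − 31 = 311 left.
June 1990 has 30 days: 311 − 30 = 281 left.
July 1990 has 31 days: 281 − 31 = 250 left.
August 1990 has 31 days: 250 − 31 = 219 left.
September 1990 has 30 days: 219 − 30 = 189 left.
October 1990 has 31 days: 189 − 31 = 158 left.
November 1990 has 30 days: 158 − 30 = 128 left.
December 1990 has 31 days: 128 − 31 = 97 left.
January 1991 has 31 days: 97 − 31 = 66 left.
February 1991 has 28 days (1991 is not a leap year): 66 − 28 = 38 left.
March 1991 has 31 days: 38 − 31 = 7 left.
7 days into April 1991 → April 7, 1991.
Advancing 57 days from April 7, 1991:
April has 30 days, so 30 − 7 = 23 days remain after April 7, 1991; 57 − 23 = 34 left.
May 1991 has 31 days: 34 − 31 = 3 left.
3 days into June 1991 → June 3, 1991.
Advancing 600 days from June 3, 1991:
June has 30 days, so 30 − 3 = 27 days remain after June 3, 1991; 600 − 27 = 573 left.
July 1991 has 31 days: 573 − 31 = 542 left.
August 1991 has 31 days: 542 − 31 = 511 left.
September 1991 has 30 days: 511 − 30 = 481 left.
October 1991 has 31 days: 481 − 31 = 450 left.
November 1991 has 30 days: 450 − 30 = 420 left.
December 1991 has 31 days: 420 − 31 = 389 left.
January 1992 has 31 days: 389 − 31 = 358 left.
February 1992 has 29 days (1992 is a leap year): 358 − 29 = 329 left.
March 1992 has 31 days: 329 − 31 = 298 left.
April 1992 has 30 days: 298 − 30 = 268 left.
May 1992 has 31 days: 268 − 31 = 237 left.
June 1992 has 30 days: 237 − 30 = 207 left.
July 1992 has 31 days: 207 − 31 = 176 left.
August 1992 has 31 days: 176 − 31 = 145 left.
September 1992 has 30 days: 145 − 30 = 115 left.
October 1992 has 31 days: 115 − 31 = 84 left.
November 1992 has 30 days: 84 − 30 = 54 left.
December 1992 has 31 days: 54 − 31 = 23 left.
23 days into January 1993 → January 23, 1993.

January 23, 1993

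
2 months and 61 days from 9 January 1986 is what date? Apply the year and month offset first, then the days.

Counting forward 2 months and 61 days from January 9, 1986: first the month/year part, then the days.
month 1 + 2 = 3 → March 1986.
Day 9 is valid in March, giving March 9, 1986.
Now add 61 days from March 9, 1986.
March has 31 days, so 31 − 9 = 22 days remain after March 9, 1986; 61 − 22 = 39 left.
April 1986 has 30 days: 39 − 30 = 9 left.
9 days into May 1986 → May 9, 1986.

May 9, 1986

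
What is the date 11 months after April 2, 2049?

Advancing 11 months from April 2, 2049.
month 4 + 11 = 15, which is month 3 of year 2050 → March 2050.
Day 2 is valid in March, giving March 2, 2050.

March 2, 2050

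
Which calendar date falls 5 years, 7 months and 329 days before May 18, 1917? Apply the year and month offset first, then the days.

Subtracting 5 years, 7 months and 329 days from May 18, 1917: first the month/year part, then the days.
-5 years → 1912; month 5 − 7 = -2, which is month 10 of year 1911 → October 1911.
Day 18 is valid in October, giving October 18, 1911.
Now subtract 329 days from October 18, 1911.
Going back 18 days from October 18, 1911 reaches the end of the previous month; 329 − 18 = 311 left.
September 1911 has 30 days: 311 − 30 = 281 left.
August 1911 has 31 days: 281 − 31 = 250 left.
July 1911 has 31 days: 250 − 31 = 219 left.
June 1911 has 30 days: 219 − 30 = 189 left.
May 1911 has 31 days: 189 − 31 = 158 left.
April 1911 has 30 days: 158 − 30 = 128 left.
March 1911 has 31 days: 128 − 31 = 97 left.
February 1911 has 28 days (1911 is not a leap year): 97 − 28 = 69 left.
January 1911 has 31 days: 69 − 31 = 38 left.
December 1910 has 31 days: 38 − 31 = 7 left.
November 1910 has 30 days; 30 − 7 = 23 → November 23, 1910.

November 23, 1910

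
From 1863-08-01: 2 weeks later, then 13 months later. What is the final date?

September 15, 1864

Advancing 2 weeks (= 14 days) from August 1, 1863:
August has 31 days; 1 + 14 = 15, still in August.
Advancing 13 months from August 15, 1863:
month 8 + 13 = 21, which is month 9 of year 1864 → September 1864.
Day 15 is valid in September, giving September 15, 1864.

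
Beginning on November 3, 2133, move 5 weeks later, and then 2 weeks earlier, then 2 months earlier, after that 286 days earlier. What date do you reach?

Counting forward 5 weeks (= 35 days) from November 3, 2133:
November has 30 days, so 30 − 3 = 27 days remain after November 3, 2133; 35 − 27 = 8 left.
8 days into December 2133 → December 8, 2133.
Subtracting 2 weeks (= 14 days) from December 8, 2133:
Going back 8 days from December 8, 2133 reaches the end of the previous month; 14 − 8 = 6 left.
November 2133 has 30 days; 30 − 6 = 24 → November 24, 2133.
Counting back 2 months from November 24, 2133:
month 11 − 2 = 9 → September 2133.
Day 24 is valid in September, giving September 24, 2133.
Going back 286 days from September 24, 2133:
Going back 24 days from September 24, 2133 reaches the end of the previous month; 286 − 24 = 262 left.
August 2133 has 31 days: 262 − 31 = 231 left.
July 2133 has 31 days: 231 − 31 = 200 left.
June 2133 has 30 days: 200 − 30 = 170 left.
May 2133 has 31 days: 170 − 31 = 139 left.
April 2133 has 30 days: 139 − 30 = 109 left.
March 2133 has 31 days: 109 − 31 = 78 left.
February 2133 has 28 days (2133 is not a leap year): 78 − 28 = 50 left.
January 2133 has 31 days: 50 − 31 = 19 left.
December 2132 has 31 days; 31 − 19 = 12 → December 12, 2132.

December 12, 2132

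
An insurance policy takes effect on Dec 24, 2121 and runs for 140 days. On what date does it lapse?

Counting forward 140 days from December 24, 2121.
December has 31 days, so 31 − 24 = 7 days remain after December 24, 2121; 140 − 7 = 133 left.
January 2122 has 31 days: 133 − 31 = 102 left.
February 2122 has 28 days (2122 is not a leap year): 102 − 28 = 74 left.
March 2122 has 31 days: 74 − 31 = 43 left.
April 2122 has 30 days: 43 − 30 = 13 left.
13 days into May 2122 → May 13, 2122.

May 13, 2122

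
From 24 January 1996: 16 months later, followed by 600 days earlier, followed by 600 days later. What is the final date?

May 24, 1997

Counting forward 16 months from January 24, 1996:
month 1 + 16 = 17, which is month 5 of year 1997 → May 1997.
Day 24 is valid in May, giving May 24, 1997.
Going back 600 days from May 24, 1997:
Going back 24 days from May 24, 1997 reaches the end of the previous month; 600 − 24 = 576 left.
April 1997 has 30 days: 576 − 30 = 546 left.
March 1997 has 31 days: 546 − 31 = 515 left.
February 1997 has 28 days (1997 is not a leap year): 515 − 28 = 487 left.
January 1997 has 31 days: 487 − 31 = 456 left.
December 1996 has 31 days: 456 − 31 = 425 left.
November 1996 has 30 days: 425 − 30 = 395 left.
October 1996 has 31 days: 395 − 31 = 364 left.
September 1996 has 30 days: 364 − 30 = 334 left.
August 1996 has 31 days: 334 − 31 = 303 left.
July 1996 has 31 days: 303 − 31 = 272 left.
June 1996 has 30 days: 272 − 30 = 242 left.
May 1996 has 31 days: 242 − 31 = 211 left.
April 1996 has 30 days: 211 − 30 = 181 left.
March 1996 has 31 days: 181 − 31 = 150 left.
February 1996 has 29 days (1996 is a leap year): 150 − 29 = 121 left.
January 1996 has 31 days: 121 − 31 = 90 left.
December 1995 has 31 days: 90 − 31 = 59 left.
November 1995 has 30 days: 59 − 30 = 29 left.
October 1995 has 31 days; 31 − 29 = 2 → October 2, 1995.
Advancing 600 days from October 2, 1995:
October has 31 days, so 31 − 2 = 29 days remain after October 2, 1995; 600 − 29 = 571 left.
November 1995 has 30 days: 571 − 30 = 541 left.
December 1995 has 31 days: 541 − 31 = 510 left.
January 1996 has 31 days: 510 − 31 = 479 left.
February 1996 has 29 days (1996 is a leap year): 479 − 29 = 450 left.
March 1996 has 31 days: 450 − 31 = 419 left.
April 1996 has 30 days: 419 − 30 = 389 left.
May 1996 has 31 days: 389 − 31 = 358 left.
June 1996 has 30 days: 358 − 30 = 328 left.
July 1996 has 31 days: 328 − 31 = 297 left.
August 1996 has 31 days: 297 − 31 = 266 left.
September 1996 has 30 days: 266 − 30 = 236 left.
October 1996 has 31 days: 236 − 31 = 205 left.
November 1996 has 30 days: 205 − 30 = 175 left.
December 1996 has 31 days: 175 − 31 = 144 left.
January 1997 has 31 days: 144 − 31 = 113 left.
February 1997 has 28 days (1997 is not a leap year): 113 − 28 = 85 left.
March 1997 has 31 days: 85 − 31 = 54 left.
April 1997 has 30 days: 54 − 30 = 24 left.
24 days into May 1997 → May 24, 1997.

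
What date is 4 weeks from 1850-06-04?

Counting forward 4 weeks = 28 days from June 4, 1850.
June has 30 days, so 30 − 4 = 26 days remain after June 4, 1850; 28 − 26 = 2 left.
2 days into July 1850 → July 2, 1850.

July 2, 1850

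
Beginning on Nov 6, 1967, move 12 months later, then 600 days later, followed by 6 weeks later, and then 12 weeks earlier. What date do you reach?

Counting forward 12 months from November 6, 1967:
month 11 + 12 = 23, which is month 11 of year 1968 → November 1968.
Day 6 is valid in November, giving November 6, 1968.
Counting forward 600 days from November 6, 1968:
November has 30 days, so 30 − 6 = 24 days remain after November 6, 1968; 600 − 24 = 576 left.
December 1968 has 31 days: 576 − 31 = 545 left.
January 1969 has 31 days: 545 − 31 = 514 left.
February 1969 has 28 days (1969 is not a leap year): 514 − 28 = 486 left.
March 1969 has 31 days: 486 − 31 = 455 left.
April 1969 has 30 days: 455 − 30 = 425 left.
May 1969 has 31 days: 425 − 31 = 394 left.
June 1969 has 30 days: 394 − 30 = 364 left.
July 1969 has 31 days: 364 − 31 = 333 left.
August 1969 has 31 days: 333 − 31 = 302 left.
September 1969 has 30 days: 302 − 30 = 272 left.
October 1969 has 31 days: 272 − 31 = 241 left.
November 1969 has 30 days: 241 − 30 = 211 left.
December 1969 has 31 days: 211 − 31 = 180 left.
January 1970 has 31 days: 180 − 31 = 149 left.
February 1970 has 28 days (1970 is not a leap year): 149 − 28 = 121 left.
March 1970 has 31 days: 121 − 31 = 90 left.
April 1970 has 30 days: 90 − 30 = 60 left.
May 1970 has 31 days: 60 − 31 = 29 left.
29 days into June 1970 → June 29, 1970.
Adding 6 weeks (= 42 days) from June 29, 1970:
June has 30 days, so 30 − 29 = 1 day remains after June 29, 1970; 42 − 1 = 41 left.
July 1970 has 31 days: 41 − 31 = 10 left.
10 days into August 1970 → August 10, 1970.
Going back 12 weeks (= 84 days) from August 10, 1970:
Going back 10 days from August 10, 1970 reaches the end of the previous month; 84 − 10 = 74 left.
July 1970 has 31 days: 74 − 31 = 43 left.
June 1970 has 30 days: 43 − 30 = 13 left.
May 1970 has 31 days; 31 − 13 = 18 → May 18, 1970.

May 18, 1970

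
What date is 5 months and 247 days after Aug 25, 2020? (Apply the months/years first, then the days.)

September 29, 2021

Advancing 5 months and 247 days from August 25, 2020: first the month/year part, then the days.
month 8 + 5 = 13, which is month 1 of year 2021 → January 2021.
Day 25 is valid in January, giving January 25, 2021.
Now add 247 days from January 25, 2021.
January has 31 days, so 31 − 25 = 6 days remain after January 25, 2021; 247 − 6 = 241 left.
February 2021 has 28 days (2021 is not a leap year): 241 − 28 = 213 left.
March 2021 has 31 days: 213 − 31 = 182 left.
April 2021 has 30 days: 182 − 30 = 152 left.
May 2021 has 31 days: 152 − 31 = 121 left.
June 2021 has 30 days: 121 − 30 = 91 left.
July 2021 has 31 days: 91 − 31 = 60 left.
August 2021 has 31 days: 60 − 31 = 29 left.
29 days into September 2021 → September 29, 2021.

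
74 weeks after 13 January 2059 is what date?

June 14, 2060

Advancing 74 weeks = 518 days from January 13, 2059.
January has 31 days, so 31 − 13 = 18 days remain after January 13, 2059; 518 − 18 = 500 left.
February 2059 has 28 days (2059 is not a leap year): 500 − 28 = 472 left.
March 2059 has 31 days: 472 − 31 = 441 left.
April 2059 has 30 days: 441 − 30 = 411 left.
May 2059 has 31 days: 411 − 31 = 380 left.
June 2059 has 30 days: 380 − 30 = 350 left.
July 2059 has 31 days: 350 − 31 = 319 left.
August 2059 has 31 days: 319 − 31 = 288 left.
September 2059 has 30 days: 288 − 30 = 258 left.
October 2059 has 31 days: 258 − 31 = 227 left.
November 2059 has 30 days: 227 − 30 = 197 left.
December 2059 has 31 days: 197 − 31 = 166 left.
January 2060 has 31 days: 166 − 31 = 135 left.
February 2060 has 29 days (2060 is a leap year): 135 − 29 = 106 left.
March 2060 has 31 days: 106 − 31 = 75 left.
April 2060 has 30 days: 75 − 30 = 45 left.
May 2060 has 31 days: 45 − 31 = 14 left.
14 days into June 2060 → June 14, 2060.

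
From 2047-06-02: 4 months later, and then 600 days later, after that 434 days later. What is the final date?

August 1, 2050

Adding 4 months from June 2, 2047:
month 6 + 4 = 10 → October 2047.
Day 2 is valid in October, giving October 2, 2047.
Counting forward 600 days from October 2, 2047:
October has 31 days, so 31 − 2 = 29 days remain after October 2, 2047; 600 − 29 = 571 left.
November 2047 has 30 days: 571 − 30 = 541 left.
December 2047 has 31 days: 541 − 31 = 510 left.
January 2048 has 31 days: 510 − 31 = 479 left.
February 2048 has 29 days (2048 is a leap year): 479 − 29 = 450 left.
March 2048 has 31 days: 450 − 31 = 419 left.
April 2048 has 30 days: 419 − 30 = 389 left.
May 2048 has 31 days: 389 − 31 = 358 left.
June 2048 has 30 days: 358 − 30 = 328 left.
July 2048 has 31 days: 328 − 31 = 297 left.
August 2048 has 31 days: 297 − 31 = 266 left.
September 2048 has 30 days: 266 − 30 = 236 left.
October 2048 has 31 days: 236 − 31 = 205 left.
November 2048 has 30 days: 205 − 30 = 175 left.
December 2048 has 31 days: 175 − 31 = 144 left.
January 2049 has 31 days: 144 − 31 = 113 left.
February 2049 has 28 days (2049 is not a leap year): 113 − 28 = 85 left.
March 2049 has 31 days: 85 − 31 = 54 left.
April 2049 has 30 days: 54 − 30 = 24 left.
24 days into May 2049 → May 24, 2049.
Adding 434 days from May 24, 2049:
May has 31 days, so 31 − 24 = 7 days remain after May 24, 2049; 434 − 7 = 427 left.
June 2049 has 30 days: 427 − 30 = 397 left.
July 2049 has 31 days: 397 − 31 = 366 left.
August 2049 has 31 days: 366 − 31 = 335 left.
September 2049 has 30 days: 335 − 30 = 305 left.
October 2049 has 31 days: 305 − 31 = 274 left.
November 2049 has 30 days: 274 − 30 = 244 left.
December 2049 has 31 days: 244 − 31 = 213 left.
January 2050 has 31 days: 213 − 31 = 182 left.
February 2050 has 28 days (2050 is not a leap year): 182 − 28 = 154 left.
March 2050 has 31 days: 154 − 31 = 123 left.
April 2050 has 30 days: 123 − 30 = 93 left.
May 2050 has 31 days: 93 − 31 = 62 left.
June 2050 has 30 days: 62 − 30 = 32 left.
July 2050 has 31 days: 32 − 31 = 1 left.
1 day into August 2050 → August 1, 2050.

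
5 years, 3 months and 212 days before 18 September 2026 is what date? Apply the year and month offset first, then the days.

November 18, 2020

Subtracting 5 years, 3 months and 212 days from September 18, 2026: first the month/year part, then the days.
-5 years → 2021; month 9 − 3 = 6 → June 2021.
Day 18 is valid in June, giving June 18, 2021.
Now subtract 212 days from June 18, 2021.
Going back 18 days from June 18, 2021 reaches the end of the previous month; 212 − 18 = 194 left.
May 2021 has 31 days: 194 − 31 = 163 left.
April 2021 has 30 days: 163 − 30 = 133 left.
March 2021 has 31 days: 133 − 31 = 102 left.
February 2021 has 28 days (2021 is not a leap year): 102 − 28 = 74 left.
January 2021 has 31 days: 74 − 31 = 43 left.
December 2020 has 31 days: 43 − 31 = 12 left.
November 2020 has 30 days; 30 − 12 = 18 → November 18, 2020.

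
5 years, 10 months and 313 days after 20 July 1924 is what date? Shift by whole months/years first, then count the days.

Adding 5 years, 10 months and 313 days from July 20, 1924: first the month/year part, then the days.
+5 years → 1929; month 7 + 10 = 17, which is month 5 of year 1930 → May 1930.
Day 20 is valid in May, giving May 20, 1930.
Now add 313 days from May 20, 1930.
May has 31 days, so 31 − 20 = 11 days remain after May 20, 1930; 313 − 11 = 302 left.
June 1930 has 30 days: 302 − 30 = 272 left.
July 1930 has 31 days: 272 − 31 = 241 left.
August 1930 has 31 days: 241 − 31 = 210 left.
September 1930 has 30 days: 210 − 30 = 180 left.
October 1930 has 31 days: 180 − 31 = 149 left.
November 1930 has 30 days: 149 − 30 = 119 left.
December 1930 has 31 days: 119 − 31 = 88 left.
January 1931 has 31 days: 88 − 31 = 57 left.
February 1931 has 28 days (1931 is not a leap year): 57 − 28 = 29 left.
29 days into March 1931 → March 29, 1931.

March 29, 1931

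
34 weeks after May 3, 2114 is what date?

December 27, 2114

Adding 34 weeks = 238 days from May 3, 2114.
May has 31 days, so 31 − 3 = 28 days remain after May 3, 2114; 238 − 28 = 210 left.
June 2114 has 30 days: 210 − 30 = 180 left.
July 2114 has 31 days: 180 − 31 = 149 left.
August 2114 has 31 days: 149 − 31 = 118 left.
September 2114 has 30 days: 118 − 30 = 88 left.
October 2114 has 31 days: 88 − 31 = 57 left.
November 2114 has 30 days: 57 − 30 = 27 left.
27 days into December 2114 → December 27, 2114.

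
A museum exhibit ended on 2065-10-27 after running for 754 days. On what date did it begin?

Counting back 754 days from October 27, 2065.
Going back 27 days from October 27, 2065 reaches the end of the previous month; 754 − 27 = 727 left.
September 2065 has 30 days: 727 − 30 = 697 left.
August 2065 has 31 days: 697 − 31 = 666 left.
July 2065 has 31 days: 666 − 31 = 635 left.
June 2065 has 30 days: 635 − 30 = 605 left.
May 2065 has 31 days: 605 − 31 = 574 left.
April 2065 has 30 days: 574 − 30 = 544 left.
March 2065 has 31 days: 544 − 31 = 513 left.
February 2065 has 28 days (2065 is not a leap year): 513 − 28 = 485 left.
January 2065 has 31 days: 485 − 31 = 454 left.
December 2064 has 31 days: 454 − 31 = 423 left.
November 2064 has 30 days: 423 − 30 = 393 left.
October 2064 has 31 days: 393 − 31 = 362 left.
September 2064 has 30 days: 362 − 30 = 332 left.
August 2064 has 31 days: 332 − 31 = 301 left.
July 2064 has 31 days: 301 − 31 = 270 left.
June 2064 has 30 days: 270 − 30 = 240 left.
May 2064 has 31 days: 240 − 31 = 209 left.
April 2064 has 30 days: 209 − 30 = 179 left.
March 2064 has 31 days: 179 − 31 = 148 left.
February 2064 has 29 days (2064 is a leap year): 148 − 29 = 119 left.
January 2064 has 31 days: 119 − 31 = 88 left.
December 2063 has 31 days: 88 − 31 = 57 left.
November 2063 has 30 days: 57 − 30 = 27 left.
October 2063 has 31 days; 31 − 27 = 4 → October 4, 2063.

October 4, 2063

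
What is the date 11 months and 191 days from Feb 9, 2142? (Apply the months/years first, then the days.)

July 19, 2143

Counting forward 11 months and 191 days from February 9, 2142: first the month/year part, then the days.
month 2 + 11 = 13, which is month 1 of year 2143 → January 2143.
Day 9 is valid in January, giving January 9, 2143.
Now add 191 days from January 9, 2143.
January has 31 days, so 31 − 9 = 22 days remain after January 9, 2143; 191 − 22 = 169 left.
February 2143 has 28 days (2143 is not a leap year): 169 − 28 = 141 left.
March 2143 has 31 days: 141 − 31 = 110 left.
April 2143 has 30 days: 110 − 30 = 80 left.
May 2143 has 31 days: 80 − 31 = 49 left.
June 2143 has 30 days: 49 − 30 = 19 left.
19 days into July 2143 → July 19, 2143.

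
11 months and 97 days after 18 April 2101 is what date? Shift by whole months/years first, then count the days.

June 23, 2102

Advancing 11 months and 97 days from April 18, 2101: first the month/year part, then the days.
month 4 + 11 = 15, which is month 3 of year 2102 → March 2102.
Day 18 is valid in March, giving March 18, 2102.
Now add 97 days from March 18, 2102.
March has 31 days, so 31 − 18 = 13 days remain after March 18, 2102; 97 − 13 = 84 left.
April 2102 has 30 days: 84 − 30 = 54 left.
May 2102 has 31 days: 54 − 31 = 23 left.
23 days into June 2102 → June 23, 2102.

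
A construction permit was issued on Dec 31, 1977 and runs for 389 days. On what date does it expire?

Counting forward 389 days from December 31, 1977.
December has 31 days, so 31 − 31 = 0 days remain after December 31, 1977; 389 − 0 = 389 left.
January 1978 has 31 days: 389 − 31 = 358 left.
February 1978 has 28 days (1978 is not a leap year): 358 − 28 = 330 left.
March 1978 has 31 days: 330 − 31 = 299 left.
April 1978 has 30 days: 299 − 30 = 269 left.
May 1978 has 31 days: 269 − 31 = 238 left.
June 1978 has 30 days: 238 − 30 = 208 left.
July 1978 has 31 days: 208 − 31 = 177 left.
August 1978 has 31 days: 177 − 31 = 146 left.
September 1978 has 30 days: 146 − 30 = 116 left.
October 1978 has 31 days: 116 − 31 = 85 left.
November 1978 has 30 days: 85 − 30 = 55 left.
December 1978 has 31 days: 55 − 31 = 24 left.
24 days into January 1979 → January 24, 1979.

January 24, 1979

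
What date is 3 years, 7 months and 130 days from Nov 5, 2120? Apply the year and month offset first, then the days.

Counting forward 3 years, 7 months and 130 days from November 5, 2120: first the month/year part, then the days.
+3 years → 2123; month 11 + 7 = 18, which is month 6 of year 2124 → June 2124.
Day 5 is valid in June, giving June 5, 2124.
Now add 130 days from June 5, 2124.
June has 30 days, so 30 − 5 = 25 days remain after June 5, 2124; 130 − 25 = 105 left.
July 2124 has 31 days: 105 − 31 = 74 left.
August 2124 has 31 days: 74 − 31 = 43 left.
September 2124 has 30 days: 43 − 30 = 13 left.
13 days into October 2124 → October 13, 2124.

October 13, 2124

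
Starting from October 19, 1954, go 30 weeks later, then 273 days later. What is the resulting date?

Advancing 30 weeks (= 210 days) from October 19, 1954:
October has 31 days, so 31 − 19 = 12 days remain after October 19, 1954; 210 − 12 = 198 left.
November 1954 has 30 days: 198 − 30 = 168 left.
December 1954 has 31 days: 168 − 31 = 137 left.
January 1955 has 31 days: 137 − 31 = 106 left.
February 1955 has 28 days (1955 is not a leap year): 106 − 28 = 78 left.
March 1955 has 31 days: 78 − 31 = 47 left.
April 1955 has 30 days: 47 − 30 = 17 left.
17 days into May 1955 → May 17, 1955.
Adding 273 days from May 17, 1955:
May has 31 days, so 31 − 17 = 14 days remain after May 17, 1955; 273 − 14 = 259 left.
June 1955 has 30 days: 259 − 30 = 229 left.
July 1955 has 31 days: 229 − 31 = 198 left.
August 1955 has 31 days: 198 − 31 = 167 left.
September 1955 has 30 days: 167 − 30 = 137 left.
October 1955 has 31 days: 137 − 31 = 106 left.
November 1955 has 30 days: 106 − 30 = 76 left.
December 1955 has 31 days: 76 − 31 = 45 left.
January 1956 has 31 days: 45 − 31 = 14 left.
14 days into February 1956 → February 14, 1956.

February 14, 1956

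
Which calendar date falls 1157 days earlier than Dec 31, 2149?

Going back 1157 days from December 31, 2149.
Going back 31 days from December 31, 2149 reaches the end of the previous month; 1157 − 31 = 1126 left.
November 2149 has 30 days: 1126 − 30 = 1096 left.
October 2149 has 31 days: 1096 − 31 = 1065 left.
September 2149 has 30 days: 1065 − 30 = 1035 left.
August 2149 has 31 days: 1035 − 31 = 1004 left.
July 2149 has 31 days: 1004 − 31 = 973 left.
June 2149 has 30 days: 973 − 30 = 943 left.
May 2149 has 31 days: 943 − 31 = 912 left.
April 2149 has 30 days: 912 − 30 = 882 left.
March 2149 has 31 days: 882 − 31 = 851 left.
February 2149 has 28 days (2149 is not a leap year): 851 − 28 = 823 left.
January 2149 has 31 days: 823 − 31 = 792 left.
December 2148 has 31 days: 792 − 31 = 761 left.
November 2148 has 30 days: 761 − 30 = 731 left.
October 2148 has 31 days: 731 − 31 = 700 left.
September 2148 has 30 days: 700 − 30 = 670 left.
August 2148 has 31 days: 670 − 31 = 639 left.
July 2148 has 31 days: 639 − 31 = 608 left.
June 2148 has 30 days: 608 − 30 = 578 left.
May 2148 has 31 days: 578 − 31 = 547 left.
April 2148 has 30 days: 547 − 30 = 517 left.
March 2148 has 31 days: 517 − 31 = 486 left.
February 2148 has 29 days (2148 is a leap year): 486 − 29 = 457 left.
January 2148 has 31 days: 457 − 31 = 426 left.
December 2147 has 31 days: 426 − 31 = 395 left.
November 2147 has 30 days: 395 − 30 = 365 left.
October 2147 has 31 days: 365 − 31 = 334 left.
September 2147 has 30 days: 334 − 30 = 304 left.
August 2147 has 31 days: 304 − 31 = 273 left.
July 2147 has 31 days: 273 − 31 = 242 left.
June 2147 has 30 days: 242 − 30 = 212 left.
May 2147 has 31 days: 212 − 31 = 181 left.
April 2147 has 30 days: 181 − 30 = 151 left.
March 2147 has 31 days: 151 − 31 = 120 left.
February 2147 has 28 days (2147 is not a leap year): 120 − 28 = 92 left.
January 2147 has 31 days: 92 − 31 = 61 left.
December 2146 has 31 days: 61 − 31 = 30 left.
November 2146 has 30 days: 30 − 30 = 0 left.
October 2146 has 31 days; 31 − 0 = 31 → October 31, 2146.

October 31, 2146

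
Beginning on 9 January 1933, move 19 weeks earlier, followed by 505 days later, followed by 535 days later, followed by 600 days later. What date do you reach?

Subtracting 19 weeks (= 133 days) from January 9, 1933:
Going back 9 days from January 9, 1933 reaches the end of the previous month; 133 − 9 = 124 left.
December 1932 has 31 days: 124 − 31 = 93 left.
November 1932 has 30 days: 93 − 30 = 63 left.
October 1932 has 31 days: 63 − 31 = 32 left.
September 1932 has 30 days: 32 − 30 = 2 left.
August 1932 has 31 days; 31 − 2 = 29 → August 29, 1932.
Counting forward 505 days from August 29, 1932:
August has 31 days, so 31 − 29 = 2 days remain after August 29, 1932; 505 − 2 = 503 left.
September 1932 has 30 days: 503 − 30 = 473 left.
October 1932 has 31 days: 473 − 31 = 442 left.
November 1932 has 30 days: 442 − 30 = 412 left.
December 1932 has 31 days: 412 − 31 = 381 left.
January 1933 has 31 days: 381 − 31 = 350 left.
February 1933 has 28 days (1933 is not a leap year): 350 − 28 = 322 left.
March 1933 has 31 days: 322 − 31 = 291 left.
April 1933 has 30 days: 291 − 30 = 261 left.
May 1933 has 31 days: 261 − 31 = 230 left.
June 1933 has 30 days: 230 − 30 = 200 left.
July 1933 has 31 days: 200 − 31 = 169 left.
August 1933 has 31 days: 169 − 31 = 138 left.
September 1933 has 30 days: 138 − 30 = 108 left.
October 1933 has 31 days: 108 − 31 = 77 left.
November 1933 has 30 days: 77 − 30 = 47 left.
December 1933 has 31 days: 47 − 31 = 16 left.
16 days into January 1934 → January 16, 1934.
Advancing 535 days from January 16, 1934:
January has 31 days, so 31 − 16 = 15 days remain after January 16, 1934; 535 − 15 = 520 left.
February 1934 has 28 days (1934 is not a leap year): 520 − 28 = 492 left.
March 1934 has 31 days: 492 − 31 = 461 left.
April 1934 has 30 days: 461 − 30 = 431 left.
May 1934 has 31 days: 431 − 31 = 400 left.
June 1934 has 30 days: 400 − 30 = 370 left.
July 1934 has 31 days: 370 − 31 = 339 left.
August 1934 has 31 days: 339 − 31 = 308 left.
September 1934 has 30 days: 308 − 30 = 278 left.
October 1934 has 31 days: 278 − 31 = 247 left.
November 1934 has 30 days: 247 − 30 = 217 left.
December 1934 has 31 days: 217 − 31 = 186 left.
January 1935 has 31 days: 186 − 31 = 155 left.
February 1935 has 28 days (1935 is not a leap year): 155 − 28 = 127 left.
March 1935 has 31 days: 127 − 31 = 96 left.
April 1935 has 30 days: 96 − 30 = 66 left.
May 1935 has 31 days: 66 − 31 = 35 left.
June 1935 has 30 days: 35 − 30 = 5 left.
5 days into July 1935 → July 5, 1935.
Counting forward 600 days from July 5, 1935:
July has 31 days, so 31 − 5 = 26 days remain after July 5, 1935; 600 − 26 = 574 left.
August 1935 has 31 days: 574 − 31 = 543 left.
September 1935 has 30 days: 543 − 30 = 513 left.
October 1935 has 31 days: 513 − 31 = 482 left.
November 1935 has 30 days: 482 − 30 = 452 left.
December 1935 has 31 days: 452 − 31 = 421 left.
January 1936 has 31 days: 421 − 31 = 390 left.
February 1936 has 29 days (1936 is a leap year): 390 − 29 = 361 left.
March 1936 has 31 days: 361 − 31 = 330 left.
April 1936 has 30 days: 330 − 30 = 300 left.
May 1936 has 31 days: 300 − 31 = 269 left.
June 1936 has 30 days: 269 − 30 = 239 left.
July 1936 has 31 days: 239 − 31 = 208 left.
August 1936 has 31 days: 208 − 31 = 177 left.
September 1936 has 30 days: 177 − 30 = 147 left.
October 1936 has 31 days: 147 − 31 = 116 left.
November 1936 has 30 days: 116 − 30 = 86 left.
December 1936 has 31 days: 86 − 31 = 55 left.
January 1937 has 31 days: 55 − 31 = 24 left.
24 days into February 1937 → February 24, 1937.

February 24, 1937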